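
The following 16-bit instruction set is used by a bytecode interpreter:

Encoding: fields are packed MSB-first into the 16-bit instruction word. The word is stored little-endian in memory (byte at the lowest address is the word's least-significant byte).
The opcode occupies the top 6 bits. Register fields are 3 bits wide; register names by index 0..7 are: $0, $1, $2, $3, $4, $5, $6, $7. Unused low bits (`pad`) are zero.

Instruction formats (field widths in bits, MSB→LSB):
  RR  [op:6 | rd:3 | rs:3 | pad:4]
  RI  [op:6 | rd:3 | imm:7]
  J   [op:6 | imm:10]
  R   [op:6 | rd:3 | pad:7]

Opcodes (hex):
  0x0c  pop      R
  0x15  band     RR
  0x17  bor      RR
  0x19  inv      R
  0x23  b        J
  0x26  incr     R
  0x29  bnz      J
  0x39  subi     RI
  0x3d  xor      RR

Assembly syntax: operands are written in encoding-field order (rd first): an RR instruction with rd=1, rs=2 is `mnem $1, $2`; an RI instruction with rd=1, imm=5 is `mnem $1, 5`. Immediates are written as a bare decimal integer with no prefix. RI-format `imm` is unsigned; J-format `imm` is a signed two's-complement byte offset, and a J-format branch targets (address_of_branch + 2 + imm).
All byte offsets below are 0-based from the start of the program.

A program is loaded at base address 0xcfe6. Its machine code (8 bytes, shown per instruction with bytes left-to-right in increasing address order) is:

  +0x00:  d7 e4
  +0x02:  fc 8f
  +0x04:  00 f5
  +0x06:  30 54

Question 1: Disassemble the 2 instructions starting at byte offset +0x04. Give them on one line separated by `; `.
xor $2, $0; band $0, $3

+0x04: 00 f5 ⇒ word 0xf500 (little)
  opcode bits[15:10]=0x3d: xor/RR
  [9:7] rd=2 = $2
  [6:4] rs=0 = $0
+0x06: 30 54 ⇒ word 0x5430 (little)
  opcode bits[15:10]=0x15: band/RR
  [9:7] rd=0 = $0
  [6:4] rs=3 = $3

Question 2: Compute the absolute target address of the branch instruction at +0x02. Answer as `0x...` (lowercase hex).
0xcfe6

@+02  little-endian(fc 8f) = 0x8ffc
  opcode bits[15:10]=0x23: b/J
  imm: (w>>0)&0x3ff=0x3fc (s10→-4) → -4
  target = base 0xcfe6 + off 0x02 + 2 + imm -4 = 0xcfe6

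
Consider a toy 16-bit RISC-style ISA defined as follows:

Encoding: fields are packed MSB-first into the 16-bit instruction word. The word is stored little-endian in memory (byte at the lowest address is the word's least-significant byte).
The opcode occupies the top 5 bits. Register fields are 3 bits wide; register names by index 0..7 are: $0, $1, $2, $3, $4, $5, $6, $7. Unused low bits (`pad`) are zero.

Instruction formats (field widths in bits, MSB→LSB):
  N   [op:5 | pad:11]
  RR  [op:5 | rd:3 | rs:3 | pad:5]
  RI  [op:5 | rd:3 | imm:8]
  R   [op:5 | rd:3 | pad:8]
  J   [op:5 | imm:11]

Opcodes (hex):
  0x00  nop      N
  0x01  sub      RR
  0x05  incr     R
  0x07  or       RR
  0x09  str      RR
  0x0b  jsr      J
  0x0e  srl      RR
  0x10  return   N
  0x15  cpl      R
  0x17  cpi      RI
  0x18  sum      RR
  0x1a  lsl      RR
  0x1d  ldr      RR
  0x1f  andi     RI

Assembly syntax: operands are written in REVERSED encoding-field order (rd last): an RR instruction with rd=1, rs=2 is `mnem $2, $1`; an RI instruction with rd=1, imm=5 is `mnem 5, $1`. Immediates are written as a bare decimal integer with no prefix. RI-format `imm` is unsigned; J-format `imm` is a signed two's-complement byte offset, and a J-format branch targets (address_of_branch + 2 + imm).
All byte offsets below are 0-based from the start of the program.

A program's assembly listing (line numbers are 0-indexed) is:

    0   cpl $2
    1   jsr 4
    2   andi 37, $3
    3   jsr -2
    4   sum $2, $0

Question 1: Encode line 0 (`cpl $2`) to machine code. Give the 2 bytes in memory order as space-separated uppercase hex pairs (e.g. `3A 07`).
0. cpl fields op=0x15:5|rd=2:3|pad=0:8 → word aa00h → 00 aa

00 AA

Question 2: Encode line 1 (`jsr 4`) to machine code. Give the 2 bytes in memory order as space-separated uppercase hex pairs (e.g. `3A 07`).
1. jsr fields op=0xb:5|imm=4:11 → word 5804h → 04 58

04 58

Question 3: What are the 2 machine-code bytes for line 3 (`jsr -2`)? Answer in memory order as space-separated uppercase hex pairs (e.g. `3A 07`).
L3: jsr op=0xb:5|imm=-2:11 ⇒ 0x5ffe ⇒ little fe 5f

FE 5F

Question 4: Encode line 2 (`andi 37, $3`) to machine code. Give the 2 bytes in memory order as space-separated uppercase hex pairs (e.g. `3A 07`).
25 FB

L2: andi op=0x1f:5|rd=3:3|imm=37:8 ⇒ 0xfb25 ⇒ little 25 fb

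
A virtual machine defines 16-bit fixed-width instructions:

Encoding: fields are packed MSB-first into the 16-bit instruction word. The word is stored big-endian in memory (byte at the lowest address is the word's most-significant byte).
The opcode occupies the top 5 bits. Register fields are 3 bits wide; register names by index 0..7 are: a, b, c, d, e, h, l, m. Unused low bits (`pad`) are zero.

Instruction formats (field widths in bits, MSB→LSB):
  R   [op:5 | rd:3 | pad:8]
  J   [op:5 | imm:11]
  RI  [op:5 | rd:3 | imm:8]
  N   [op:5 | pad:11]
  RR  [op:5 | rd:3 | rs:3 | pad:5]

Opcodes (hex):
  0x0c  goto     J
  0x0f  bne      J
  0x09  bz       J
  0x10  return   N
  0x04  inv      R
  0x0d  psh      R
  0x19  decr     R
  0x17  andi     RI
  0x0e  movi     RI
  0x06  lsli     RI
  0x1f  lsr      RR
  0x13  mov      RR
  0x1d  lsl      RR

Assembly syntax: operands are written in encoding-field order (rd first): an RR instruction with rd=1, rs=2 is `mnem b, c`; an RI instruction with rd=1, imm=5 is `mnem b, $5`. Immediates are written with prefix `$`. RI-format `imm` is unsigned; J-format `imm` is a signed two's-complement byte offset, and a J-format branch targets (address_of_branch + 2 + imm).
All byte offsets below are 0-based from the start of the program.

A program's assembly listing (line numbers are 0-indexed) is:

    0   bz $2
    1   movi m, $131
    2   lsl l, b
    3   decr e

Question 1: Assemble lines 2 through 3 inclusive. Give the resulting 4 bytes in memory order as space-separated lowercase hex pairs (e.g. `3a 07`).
ee 20 cc 00

2. lsl fields op=0x1d:5|rd=6:3|rs=1:3|pad=0:5 → word ee20h → ee 20
3. decr fields op=0x19:5|rd=4:3|pad=0:8 → word cc00h → cc 00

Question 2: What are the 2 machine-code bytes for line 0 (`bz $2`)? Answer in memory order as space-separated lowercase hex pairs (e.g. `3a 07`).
L0: bz op=0x9:5|imm=2:11 ⇒ 0x4802 ⇒ big 48 02

48 02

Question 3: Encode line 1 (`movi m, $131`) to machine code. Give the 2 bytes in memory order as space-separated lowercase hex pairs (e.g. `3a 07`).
1. movi fields op=0xe:5|rd=7:3|imm=131:8 → word 7783h → 77 83

77 83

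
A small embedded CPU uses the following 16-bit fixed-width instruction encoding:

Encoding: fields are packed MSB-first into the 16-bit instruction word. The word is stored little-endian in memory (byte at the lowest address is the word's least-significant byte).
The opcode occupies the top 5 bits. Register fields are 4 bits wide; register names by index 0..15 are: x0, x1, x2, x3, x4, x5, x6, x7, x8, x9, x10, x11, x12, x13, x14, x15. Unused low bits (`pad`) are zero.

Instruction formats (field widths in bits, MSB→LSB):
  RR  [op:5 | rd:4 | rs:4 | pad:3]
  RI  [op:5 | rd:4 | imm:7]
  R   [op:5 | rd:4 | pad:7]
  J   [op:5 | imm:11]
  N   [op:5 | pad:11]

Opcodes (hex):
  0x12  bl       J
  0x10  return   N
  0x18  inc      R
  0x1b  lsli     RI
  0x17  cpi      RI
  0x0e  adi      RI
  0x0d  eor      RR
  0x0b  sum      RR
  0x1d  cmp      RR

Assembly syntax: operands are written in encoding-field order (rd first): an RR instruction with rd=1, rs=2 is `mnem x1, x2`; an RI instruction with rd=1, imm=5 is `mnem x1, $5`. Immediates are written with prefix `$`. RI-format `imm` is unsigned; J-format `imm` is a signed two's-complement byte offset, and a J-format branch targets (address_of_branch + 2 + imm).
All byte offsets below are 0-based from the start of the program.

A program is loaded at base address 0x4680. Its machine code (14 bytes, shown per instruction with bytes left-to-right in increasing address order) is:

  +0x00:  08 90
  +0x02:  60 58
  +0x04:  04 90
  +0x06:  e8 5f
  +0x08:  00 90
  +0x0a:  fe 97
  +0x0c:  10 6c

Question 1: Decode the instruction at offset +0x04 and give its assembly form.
bl $4

@+04  little-endian(04 90) = 0x9004
  top 5b → 0x12 → bl [J]
  imm@[10:0]=0x4 ⇒ $4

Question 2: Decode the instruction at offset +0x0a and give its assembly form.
bl $-2

off 0x0a: read fe 97 as little → 0x97fe
  top 5b → 0x12 → bl [J]
  imm@[10:0]=0x7fe (s11→-2) ⇒ $-2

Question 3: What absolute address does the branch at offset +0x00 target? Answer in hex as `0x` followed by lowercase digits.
0x468a

off 0x00: read 08 90 as little → 0x9008
  opcode bits[15:11]=0x12: bl/J
  [10:0] imm=8 = $8
  target = base 0x4680 + off 0x00 + 2 + imm 8 = 0x468a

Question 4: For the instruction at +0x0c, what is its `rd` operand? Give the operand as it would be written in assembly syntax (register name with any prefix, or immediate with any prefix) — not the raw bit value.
x8

+0x0c: 10 6c ⇒ word 0x6c10 (little)
  top 5b → 0xd → eor [RR]
  [10:7] rd=8 = x8
  [6:3] rs=2 = x2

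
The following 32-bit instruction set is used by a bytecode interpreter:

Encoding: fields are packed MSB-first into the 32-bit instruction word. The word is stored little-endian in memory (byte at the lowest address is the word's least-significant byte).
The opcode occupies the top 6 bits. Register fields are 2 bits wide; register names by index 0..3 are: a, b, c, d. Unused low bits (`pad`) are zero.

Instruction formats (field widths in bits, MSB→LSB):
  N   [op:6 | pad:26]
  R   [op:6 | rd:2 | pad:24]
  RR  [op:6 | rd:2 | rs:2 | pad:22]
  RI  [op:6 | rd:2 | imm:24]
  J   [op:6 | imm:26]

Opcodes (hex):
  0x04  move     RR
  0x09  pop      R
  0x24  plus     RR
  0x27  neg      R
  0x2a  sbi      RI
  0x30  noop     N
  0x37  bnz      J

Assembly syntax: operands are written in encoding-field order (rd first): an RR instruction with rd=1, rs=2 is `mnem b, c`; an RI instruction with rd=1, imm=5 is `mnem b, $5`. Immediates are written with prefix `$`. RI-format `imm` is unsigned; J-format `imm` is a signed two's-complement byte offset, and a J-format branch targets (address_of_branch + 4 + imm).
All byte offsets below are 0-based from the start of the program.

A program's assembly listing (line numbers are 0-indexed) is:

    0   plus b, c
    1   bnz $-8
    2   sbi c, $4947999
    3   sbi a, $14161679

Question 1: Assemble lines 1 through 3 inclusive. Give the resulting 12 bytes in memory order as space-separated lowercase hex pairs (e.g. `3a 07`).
f8 ff ff df 1f 80 4b aa 0f 17 d8 a8

line 1 (bnz): pack op=0x37:6|imm=-8:26 = 0xdffffff8; little→ f8 ff ff df
line 2 (sbi): pack op=0x2a:6|rd=2:2|imm=4947999:24 = 0xaa4b801f; little→ 1f 80 4b aa
line 3 (sbi): pack op=0x2a:6|rd=0:2|imm=14161679:24 = 0xa8d8170f; little→ 0f 17 d8 a8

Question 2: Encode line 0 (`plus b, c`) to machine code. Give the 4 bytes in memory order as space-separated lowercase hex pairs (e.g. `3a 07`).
line 0 (plus): pack op=0x24:6|rd=1:2|rs=2:2|pad=0:22 = 0x91800000; little→ 00 00 80 91

00 00 80 91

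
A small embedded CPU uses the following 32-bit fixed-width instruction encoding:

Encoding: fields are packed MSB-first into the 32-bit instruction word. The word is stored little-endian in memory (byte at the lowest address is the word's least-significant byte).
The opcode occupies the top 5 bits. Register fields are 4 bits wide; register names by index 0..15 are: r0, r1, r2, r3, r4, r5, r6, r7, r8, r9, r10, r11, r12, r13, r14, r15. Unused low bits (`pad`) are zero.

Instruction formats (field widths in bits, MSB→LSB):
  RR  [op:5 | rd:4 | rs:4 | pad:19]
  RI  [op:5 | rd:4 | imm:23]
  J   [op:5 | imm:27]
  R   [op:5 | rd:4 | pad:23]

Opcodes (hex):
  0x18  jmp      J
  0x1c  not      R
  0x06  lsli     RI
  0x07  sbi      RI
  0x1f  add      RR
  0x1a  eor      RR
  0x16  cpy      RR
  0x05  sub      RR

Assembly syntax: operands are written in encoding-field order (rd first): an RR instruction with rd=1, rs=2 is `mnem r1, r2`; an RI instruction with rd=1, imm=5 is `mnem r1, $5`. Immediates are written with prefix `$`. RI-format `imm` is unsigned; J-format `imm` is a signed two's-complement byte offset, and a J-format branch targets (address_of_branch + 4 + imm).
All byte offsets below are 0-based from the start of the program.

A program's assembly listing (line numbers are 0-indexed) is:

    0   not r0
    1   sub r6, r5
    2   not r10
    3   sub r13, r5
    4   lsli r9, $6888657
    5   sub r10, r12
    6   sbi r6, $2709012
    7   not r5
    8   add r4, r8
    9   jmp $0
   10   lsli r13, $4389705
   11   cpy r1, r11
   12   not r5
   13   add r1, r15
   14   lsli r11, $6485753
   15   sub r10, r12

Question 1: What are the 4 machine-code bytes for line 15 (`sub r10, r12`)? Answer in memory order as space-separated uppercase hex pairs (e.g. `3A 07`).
line 15 (sub): pack op=0x5:5|rd=10:4|rs=12:4|pad=0:19 = 0x2d600000; little→ 00 00 60 2d

00 00 60 2D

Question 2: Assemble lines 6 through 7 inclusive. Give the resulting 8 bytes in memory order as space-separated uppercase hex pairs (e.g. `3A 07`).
14 56 29 3B 00 00 80 E2

6. sbi fields op=0x7:5|rd=6:4|imm=2709012:23 → word 3b295614h → 14 56 29 3b
7. not fields op=0x1c:5|rd=5:4|pad=0:23 → word e2800000h → 00 00 80 e2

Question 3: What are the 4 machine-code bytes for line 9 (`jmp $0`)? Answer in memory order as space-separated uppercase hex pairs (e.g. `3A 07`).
00 00 00 C0

L9: jmp op=0x18:5|imm=0:27 ⇒ 0xc0000000 ⇒ little 00 00 00 c0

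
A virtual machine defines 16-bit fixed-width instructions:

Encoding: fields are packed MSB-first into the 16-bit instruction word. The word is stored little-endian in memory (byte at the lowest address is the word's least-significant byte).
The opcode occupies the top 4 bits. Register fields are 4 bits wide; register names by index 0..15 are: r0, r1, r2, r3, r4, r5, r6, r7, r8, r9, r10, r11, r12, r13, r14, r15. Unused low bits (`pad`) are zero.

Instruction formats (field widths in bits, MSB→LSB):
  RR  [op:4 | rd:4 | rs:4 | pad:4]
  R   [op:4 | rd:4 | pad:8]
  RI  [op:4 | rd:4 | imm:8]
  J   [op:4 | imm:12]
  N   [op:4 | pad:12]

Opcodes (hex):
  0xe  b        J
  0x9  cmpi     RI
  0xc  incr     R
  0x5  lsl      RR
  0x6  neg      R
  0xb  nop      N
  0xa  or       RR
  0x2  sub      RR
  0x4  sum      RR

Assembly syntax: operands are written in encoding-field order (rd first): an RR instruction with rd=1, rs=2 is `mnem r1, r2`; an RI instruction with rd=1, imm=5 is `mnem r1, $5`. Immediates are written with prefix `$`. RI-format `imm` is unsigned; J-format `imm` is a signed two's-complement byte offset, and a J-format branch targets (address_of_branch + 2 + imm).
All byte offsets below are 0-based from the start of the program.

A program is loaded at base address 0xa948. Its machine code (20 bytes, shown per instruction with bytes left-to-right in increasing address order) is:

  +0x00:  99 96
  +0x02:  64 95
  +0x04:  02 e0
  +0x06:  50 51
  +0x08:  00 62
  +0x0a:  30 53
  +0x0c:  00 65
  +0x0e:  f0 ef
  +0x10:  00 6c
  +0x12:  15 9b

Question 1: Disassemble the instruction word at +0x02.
@+02  little-endian(64 95) = 0x9564
  top 4b → 0x9 → cmpi [RI]
  rd: (w>>8)&0xf=0x5 → r5
  imm: (w>>0)&0xff=0x64 → $100

cmpi r5, $100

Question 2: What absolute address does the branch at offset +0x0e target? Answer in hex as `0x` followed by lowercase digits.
[0e] f0 ef → 0xeff0
  op=0xeff0>>12=0xe ⇒ b (J)
  imm@[11:0]=0xff0 (s12→-16) ⇒ $-16
  target = base 0xa948 + off 0x0e + 2 + imm -16 = 0xa948

0xa948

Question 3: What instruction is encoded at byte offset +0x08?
+0x08: 00 62 ⇒ word 0x6200 (little)
  op=0x6200>>12=0x6 ⇒ neg (R)
  rd: (w>>8)&0xf=0x2 → r2

neg r2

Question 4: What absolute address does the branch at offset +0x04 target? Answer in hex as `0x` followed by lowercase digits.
0xa950

[04] 02 e0 → 0xe002
  top 4b → 0xe → b [J]
  imm: (w>>0)&0xfff=0x2 → $2
  target = base 0xa948 + off 0x04 + 2 + imm 2 = 0xa950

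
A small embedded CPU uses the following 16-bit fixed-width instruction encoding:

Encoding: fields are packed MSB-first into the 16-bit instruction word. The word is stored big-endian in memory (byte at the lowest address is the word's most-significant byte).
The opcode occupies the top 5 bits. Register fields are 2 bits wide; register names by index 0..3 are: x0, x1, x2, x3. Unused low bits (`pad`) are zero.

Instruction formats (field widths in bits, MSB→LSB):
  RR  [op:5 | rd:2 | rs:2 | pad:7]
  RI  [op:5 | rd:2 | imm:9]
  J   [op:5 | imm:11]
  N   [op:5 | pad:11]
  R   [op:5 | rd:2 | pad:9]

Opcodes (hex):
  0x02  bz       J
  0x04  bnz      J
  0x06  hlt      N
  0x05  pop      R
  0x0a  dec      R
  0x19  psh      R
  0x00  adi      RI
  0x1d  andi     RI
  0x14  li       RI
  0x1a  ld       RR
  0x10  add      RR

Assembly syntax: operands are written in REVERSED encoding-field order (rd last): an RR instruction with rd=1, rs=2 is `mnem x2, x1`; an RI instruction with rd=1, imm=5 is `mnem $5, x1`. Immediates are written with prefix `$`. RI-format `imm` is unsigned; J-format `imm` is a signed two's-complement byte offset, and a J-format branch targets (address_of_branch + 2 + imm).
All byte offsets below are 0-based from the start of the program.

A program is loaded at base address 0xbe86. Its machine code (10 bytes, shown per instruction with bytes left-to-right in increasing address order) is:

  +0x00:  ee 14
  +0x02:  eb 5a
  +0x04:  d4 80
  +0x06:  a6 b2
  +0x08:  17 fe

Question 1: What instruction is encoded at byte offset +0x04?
@+04  big-endian(d4 80) = 0xd480
  op=0xd480>>11=0x1a ⇒ ld (RR)
  rd: (w>>9)&0x3=0x2 → x2
  rs: (w>>7)&0x3=0x1 → x1

ld x1, x2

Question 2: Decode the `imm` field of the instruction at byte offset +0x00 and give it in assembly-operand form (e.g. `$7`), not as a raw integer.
[00] ee 14 → 0xee14
  opcode bits[15:11]=0x1d: andi/RI
  [10:9] rd=3 = x3
  [8:0] imm=20 = $20

$20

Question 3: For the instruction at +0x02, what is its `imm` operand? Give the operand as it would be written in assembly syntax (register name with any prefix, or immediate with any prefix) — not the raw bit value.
[02] eb 5a → 0xeb5a
  op=0xeb5a>>11=0x1d ⇒ andi (RI)
  rd: (w>>9)&0x3=0x1 → x1
  imm: (w>>0)&0x1ff=0x15a → $346

$346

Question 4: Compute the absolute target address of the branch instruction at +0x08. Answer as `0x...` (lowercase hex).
0xbe8e

+0x08: 17 fe ⇒ word 0x17fe (big)
  opcode bits[15:11]=0x2: bz/J
  imm@[10:0]=0x7fe (s11→-2) ⇒ $-2
  target = base 0xbe86 + off 0x08 + 2 + imm -2 = 0xbe8e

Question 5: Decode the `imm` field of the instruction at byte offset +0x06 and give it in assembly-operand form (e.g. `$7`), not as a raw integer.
$178

@+06  big-endian(a6 b2) = 0xa6b2
  top 5b → 0x14 → li [RI]
  [10:9] rd=3 = x3
  [8:0] imm=178 = $178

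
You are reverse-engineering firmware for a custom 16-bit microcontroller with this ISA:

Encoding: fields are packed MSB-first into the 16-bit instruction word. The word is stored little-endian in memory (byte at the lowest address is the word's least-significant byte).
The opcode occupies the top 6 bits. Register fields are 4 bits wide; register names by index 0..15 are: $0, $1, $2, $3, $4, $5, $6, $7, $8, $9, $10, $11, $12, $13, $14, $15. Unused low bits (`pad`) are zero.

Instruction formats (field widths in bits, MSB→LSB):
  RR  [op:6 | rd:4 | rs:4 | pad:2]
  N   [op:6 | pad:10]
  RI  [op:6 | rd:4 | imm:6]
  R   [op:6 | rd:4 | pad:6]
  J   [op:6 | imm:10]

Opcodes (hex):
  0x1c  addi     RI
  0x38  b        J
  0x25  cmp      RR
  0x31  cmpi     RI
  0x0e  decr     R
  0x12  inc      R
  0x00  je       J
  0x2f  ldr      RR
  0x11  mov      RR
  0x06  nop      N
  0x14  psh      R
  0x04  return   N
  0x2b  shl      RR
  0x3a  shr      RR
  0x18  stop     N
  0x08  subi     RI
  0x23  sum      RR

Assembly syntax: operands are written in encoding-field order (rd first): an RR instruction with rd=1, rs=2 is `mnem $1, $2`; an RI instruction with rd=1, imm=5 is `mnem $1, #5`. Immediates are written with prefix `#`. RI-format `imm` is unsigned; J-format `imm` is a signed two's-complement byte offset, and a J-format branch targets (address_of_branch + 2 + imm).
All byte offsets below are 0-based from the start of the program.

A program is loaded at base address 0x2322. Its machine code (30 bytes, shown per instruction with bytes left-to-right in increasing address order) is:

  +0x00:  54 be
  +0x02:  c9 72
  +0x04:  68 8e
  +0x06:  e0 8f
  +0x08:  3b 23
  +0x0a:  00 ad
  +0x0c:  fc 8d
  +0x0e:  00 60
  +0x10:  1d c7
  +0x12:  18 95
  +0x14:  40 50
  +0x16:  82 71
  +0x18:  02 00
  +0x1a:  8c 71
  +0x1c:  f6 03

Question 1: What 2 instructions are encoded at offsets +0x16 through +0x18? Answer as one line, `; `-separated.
@+16  little-endian(82 71) = 0x7182
  op=0x7182>>10=0x1c ⇒ addi (RI)
  rd: (w>>6)&0xf=0x6 → $6
  imm: (w>>0)&0x3f=0x2 → #2
@+18  little-endian(02 00) = 0x0002
  op=0x0002>>10=0x0 ⇒ je (J)
  imm: (w>>0)&0x3ff=0x2 → #2

addi $6, #2; je #2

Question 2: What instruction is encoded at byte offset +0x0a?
+0x0a: 00 ad ⇒ word 0xad00 (little)
  op=0xad00>>10=0x2b ⇒ shl (RR)
  [9:6] rd=4 = $4
  [5:2] rs=0 = $0

shl $4, $0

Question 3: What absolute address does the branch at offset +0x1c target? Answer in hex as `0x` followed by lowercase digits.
[1c] f6 03 → 0x03f6
  opcode bits[15:10]=0x0: je/J
  [9:0] imm=1014 (s10→-10) = #-10
  target = base 0x2322 + off 0x1c + 2 + imm -10 = 0x2336

0x2336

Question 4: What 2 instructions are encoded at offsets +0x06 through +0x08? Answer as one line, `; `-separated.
off 0x06: read e0 8f as little → 0x8fe0
  top 6b → 0x23 → sum [RR]
  rd@[9:6]=0xf ⇒ $15
  rs@[5:2]=0x8 ⇒ $8
off 0x08: read 3b 23 as little → 0x233b
  top 6b → 0x8 → subi [RI]
  rd@[9:6]=0xc ⇒ $12
  imm@[5:0]=0x3b ⇒ #59

sum $15, $8; subi $12, #59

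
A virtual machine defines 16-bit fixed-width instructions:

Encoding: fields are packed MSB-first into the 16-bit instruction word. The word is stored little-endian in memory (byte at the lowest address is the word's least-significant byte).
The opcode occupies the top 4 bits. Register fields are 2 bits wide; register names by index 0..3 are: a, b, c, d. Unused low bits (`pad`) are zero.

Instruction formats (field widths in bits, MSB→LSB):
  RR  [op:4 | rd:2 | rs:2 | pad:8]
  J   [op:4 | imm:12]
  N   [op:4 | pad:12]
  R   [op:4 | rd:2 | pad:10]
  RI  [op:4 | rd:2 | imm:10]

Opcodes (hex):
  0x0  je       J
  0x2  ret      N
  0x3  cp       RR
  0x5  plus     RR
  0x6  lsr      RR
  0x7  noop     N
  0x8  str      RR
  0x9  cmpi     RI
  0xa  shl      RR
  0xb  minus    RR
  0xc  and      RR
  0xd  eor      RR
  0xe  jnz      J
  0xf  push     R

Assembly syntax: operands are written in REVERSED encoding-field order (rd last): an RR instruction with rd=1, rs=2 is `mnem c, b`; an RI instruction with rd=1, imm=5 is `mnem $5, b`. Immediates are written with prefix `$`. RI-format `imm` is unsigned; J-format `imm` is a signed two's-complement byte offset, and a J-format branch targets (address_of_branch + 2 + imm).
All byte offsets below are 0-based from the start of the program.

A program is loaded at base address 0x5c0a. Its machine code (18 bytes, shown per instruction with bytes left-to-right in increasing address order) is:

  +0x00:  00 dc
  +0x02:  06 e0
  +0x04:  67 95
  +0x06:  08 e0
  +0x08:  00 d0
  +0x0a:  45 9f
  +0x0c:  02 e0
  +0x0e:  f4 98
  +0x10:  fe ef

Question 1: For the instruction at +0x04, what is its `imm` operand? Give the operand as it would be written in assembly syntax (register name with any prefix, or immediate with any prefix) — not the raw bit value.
off 0x04: read 67 95 as little → 0x9567
  opcode bits[15:12]=0x9: cmpi/RI
  rd@[11:10]=0x1 ⇒ b
  imm@[9:0]=0x167 ⇒ $359

$359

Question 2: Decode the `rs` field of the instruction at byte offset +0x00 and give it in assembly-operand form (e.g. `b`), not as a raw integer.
a

[00] 00 dc → 0xdc00
  opcode bits[15:12]=0xd: eor/RR
  rd: (w>>10)&0x3=0x3 → d
  rs: (w>>8)&0x3=0x0 → a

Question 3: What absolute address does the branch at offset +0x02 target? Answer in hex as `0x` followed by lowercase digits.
+0x02: 06 e0 ⇒ word 0xe006 (little)
  opcode bits[15:12]=0xe: jnz/J
  imm@[11:0]=0x6 ⇒ $6
  target = base 0x5c0a + off 0x02 + 2 + imm 6 = 0x5c14

0x5c14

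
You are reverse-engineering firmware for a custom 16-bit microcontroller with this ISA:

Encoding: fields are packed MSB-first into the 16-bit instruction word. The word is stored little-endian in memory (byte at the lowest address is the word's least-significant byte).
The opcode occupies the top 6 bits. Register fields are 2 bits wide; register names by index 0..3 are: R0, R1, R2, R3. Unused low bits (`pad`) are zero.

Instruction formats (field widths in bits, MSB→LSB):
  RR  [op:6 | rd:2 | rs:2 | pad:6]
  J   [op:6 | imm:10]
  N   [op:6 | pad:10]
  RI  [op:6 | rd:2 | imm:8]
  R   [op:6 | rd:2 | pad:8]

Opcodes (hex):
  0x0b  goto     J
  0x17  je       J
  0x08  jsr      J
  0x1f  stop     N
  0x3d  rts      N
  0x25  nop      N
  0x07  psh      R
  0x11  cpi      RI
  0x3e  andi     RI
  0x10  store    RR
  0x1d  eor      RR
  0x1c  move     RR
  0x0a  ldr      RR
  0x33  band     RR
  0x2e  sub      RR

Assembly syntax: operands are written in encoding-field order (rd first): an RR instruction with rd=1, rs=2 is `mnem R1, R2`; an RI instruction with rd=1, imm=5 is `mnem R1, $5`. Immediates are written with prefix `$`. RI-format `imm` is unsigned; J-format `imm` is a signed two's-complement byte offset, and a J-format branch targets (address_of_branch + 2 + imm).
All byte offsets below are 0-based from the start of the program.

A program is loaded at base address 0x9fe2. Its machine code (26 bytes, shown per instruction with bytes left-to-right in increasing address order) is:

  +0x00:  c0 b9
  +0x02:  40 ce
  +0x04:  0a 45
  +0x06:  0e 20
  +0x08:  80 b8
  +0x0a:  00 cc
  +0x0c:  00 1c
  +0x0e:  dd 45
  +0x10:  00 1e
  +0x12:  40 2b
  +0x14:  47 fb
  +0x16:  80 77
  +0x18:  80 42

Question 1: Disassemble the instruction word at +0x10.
psh R2

+0x10: 00 1e ⇒ word 0x1e00 (little)
  opcode bits[15:10]=0x7: psh/R
  rd: (w>>8)&0x3=0x2 → R2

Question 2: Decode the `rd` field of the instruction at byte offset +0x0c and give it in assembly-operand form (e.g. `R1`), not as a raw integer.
R0

@+0c  little-endian(00 1c) = 0x1c00
  op=0x1c00>>10=0x7 ⇒ psh (R)
  rd@[9:8]=0x0 ⇒ R0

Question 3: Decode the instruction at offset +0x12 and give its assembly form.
[12] 40 2b → 0x2b40
  op=0x2b40>>10=0xa ⇒ ldr (RR)
  rd: (w>>8)&0x3=0x3 → R3
  rs: (w>>6)&0x3=0x1 → R1

ldr R3, R1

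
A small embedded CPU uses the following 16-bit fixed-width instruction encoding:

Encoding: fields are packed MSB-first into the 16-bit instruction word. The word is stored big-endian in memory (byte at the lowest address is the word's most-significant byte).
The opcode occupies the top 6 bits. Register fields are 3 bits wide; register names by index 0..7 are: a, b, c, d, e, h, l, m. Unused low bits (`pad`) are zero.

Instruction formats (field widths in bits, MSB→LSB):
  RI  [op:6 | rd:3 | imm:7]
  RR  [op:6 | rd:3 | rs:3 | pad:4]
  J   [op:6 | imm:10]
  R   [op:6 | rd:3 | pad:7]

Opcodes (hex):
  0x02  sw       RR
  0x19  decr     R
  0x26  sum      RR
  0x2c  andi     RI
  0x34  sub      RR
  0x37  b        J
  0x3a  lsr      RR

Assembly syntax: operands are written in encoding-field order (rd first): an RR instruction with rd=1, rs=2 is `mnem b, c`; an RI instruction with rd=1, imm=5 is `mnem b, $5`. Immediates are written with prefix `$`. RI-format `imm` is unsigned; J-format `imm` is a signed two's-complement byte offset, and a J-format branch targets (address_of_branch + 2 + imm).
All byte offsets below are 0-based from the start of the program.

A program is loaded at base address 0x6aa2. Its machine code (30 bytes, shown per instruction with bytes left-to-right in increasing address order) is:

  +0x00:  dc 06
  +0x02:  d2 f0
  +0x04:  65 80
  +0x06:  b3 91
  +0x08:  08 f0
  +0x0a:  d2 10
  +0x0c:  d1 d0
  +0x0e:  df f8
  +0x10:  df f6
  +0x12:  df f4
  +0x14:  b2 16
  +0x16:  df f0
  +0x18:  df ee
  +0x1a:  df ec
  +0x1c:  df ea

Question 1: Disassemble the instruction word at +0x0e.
b $-8

+0x0e: df f8 ⇒ word 0xdff8 (big)
  opcode bits[15:10]=0x37: b/J
  imm@[9:0]=0x3f8 (s10→-8) ⇒ $-8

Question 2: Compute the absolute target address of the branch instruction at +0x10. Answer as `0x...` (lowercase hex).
0x6aaa

off 0x10: read df f6 as big → 0xdff6
  top 6b → 0x37 → b [J]
  imm@[9:0]=0x3f6 (s10→-10) ⇒ $-10
  target = base 0x6aa2 + off 0x10 + 2 + imm -10 = 0x6aaa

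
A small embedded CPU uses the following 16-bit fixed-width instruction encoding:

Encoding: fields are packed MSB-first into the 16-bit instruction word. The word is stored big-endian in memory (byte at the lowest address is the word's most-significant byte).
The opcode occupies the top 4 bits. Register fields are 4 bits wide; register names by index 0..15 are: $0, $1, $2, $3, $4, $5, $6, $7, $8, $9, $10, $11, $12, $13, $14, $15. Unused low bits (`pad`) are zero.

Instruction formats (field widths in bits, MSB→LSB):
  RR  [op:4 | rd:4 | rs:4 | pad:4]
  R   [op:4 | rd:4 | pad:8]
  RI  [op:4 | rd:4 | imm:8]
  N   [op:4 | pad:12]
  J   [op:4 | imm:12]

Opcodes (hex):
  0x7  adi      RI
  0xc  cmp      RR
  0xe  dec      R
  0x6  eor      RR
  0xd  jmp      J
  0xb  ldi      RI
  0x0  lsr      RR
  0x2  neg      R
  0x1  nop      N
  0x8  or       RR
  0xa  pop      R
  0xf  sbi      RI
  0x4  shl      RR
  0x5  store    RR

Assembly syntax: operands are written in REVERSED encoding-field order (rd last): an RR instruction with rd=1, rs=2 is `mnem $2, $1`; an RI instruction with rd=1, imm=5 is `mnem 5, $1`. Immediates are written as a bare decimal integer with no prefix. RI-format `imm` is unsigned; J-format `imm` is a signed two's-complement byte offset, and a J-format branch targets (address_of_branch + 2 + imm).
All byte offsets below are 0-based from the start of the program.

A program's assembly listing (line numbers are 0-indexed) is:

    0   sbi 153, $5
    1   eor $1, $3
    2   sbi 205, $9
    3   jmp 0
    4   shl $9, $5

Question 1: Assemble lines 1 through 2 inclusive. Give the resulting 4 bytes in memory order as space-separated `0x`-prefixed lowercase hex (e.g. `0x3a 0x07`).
L1: eor op=0x6:4|rd=3:4|rs=1:4|pad=0:4 ⇒ 0x6310 ⇒ big 63 10
L2: sbi op=0xf:4|rd=9:4|imm=205:8 ⇒ 0xf9cd ⇒ big f9 cd

0x63 0x10 0xf9 0xcd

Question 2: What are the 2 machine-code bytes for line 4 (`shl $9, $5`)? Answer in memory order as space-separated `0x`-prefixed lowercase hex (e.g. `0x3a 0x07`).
0x45 0x90

4. shl fields op=0x4:4|rd=5:4|rs=9:4|pad=0:4 → word 4590h → 45 90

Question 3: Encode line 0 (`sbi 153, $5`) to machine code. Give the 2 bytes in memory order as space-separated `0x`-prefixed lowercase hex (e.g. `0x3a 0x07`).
line 0 (sbi): pack op=0xf:4|rd=5:4|imm=153:8 = 0xf599; big→ f5 99

0xf5 0x99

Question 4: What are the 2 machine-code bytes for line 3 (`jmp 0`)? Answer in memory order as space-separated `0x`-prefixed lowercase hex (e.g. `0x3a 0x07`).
L3: jmp op=0xd:4|imm=0:12 ⇒ 0xd000 ⇒ big d0 00

0xd0 0x00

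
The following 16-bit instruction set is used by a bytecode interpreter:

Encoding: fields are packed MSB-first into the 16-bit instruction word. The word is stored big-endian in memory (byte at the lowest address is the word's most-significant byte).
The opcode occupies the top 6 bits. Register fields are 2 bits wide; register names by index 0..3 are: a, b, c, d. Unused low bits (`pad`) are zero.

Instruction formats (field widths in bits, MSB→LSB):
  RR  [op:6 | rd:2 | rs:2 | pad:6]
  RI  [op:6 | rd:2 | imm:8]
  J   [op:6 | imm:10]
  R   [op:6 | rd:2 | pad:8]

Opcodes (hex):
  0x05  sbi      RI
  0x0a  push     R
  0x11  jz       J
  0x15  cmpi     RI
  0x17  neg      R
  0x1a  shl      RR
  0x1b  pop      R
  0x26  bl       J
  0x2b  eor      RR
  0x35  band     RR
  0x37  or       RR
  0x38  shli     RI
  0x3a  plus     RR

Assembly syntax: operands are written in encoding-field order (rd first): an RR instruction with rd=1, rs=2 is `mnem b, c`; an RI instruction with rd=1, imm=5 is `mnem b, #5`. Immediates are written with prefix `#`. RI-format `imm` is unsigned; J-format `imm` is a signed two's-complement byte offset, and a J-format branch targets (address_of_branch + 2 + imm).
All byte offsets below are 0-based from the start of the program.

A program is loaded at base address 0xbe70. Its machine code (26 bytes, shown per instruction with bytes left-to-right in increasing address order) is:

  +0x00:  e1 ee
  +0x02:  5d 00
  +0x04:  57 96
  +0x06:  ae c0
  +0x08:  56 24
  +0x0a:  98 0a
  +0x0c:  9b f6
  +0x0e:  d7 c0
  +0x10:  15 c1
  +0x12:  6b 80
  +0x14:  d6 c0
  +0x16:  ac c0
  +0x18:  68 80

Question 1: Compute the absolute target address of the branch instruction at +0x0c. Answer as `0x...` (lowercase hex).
0xbe74

+0x0c: 9b f6 ⇒ word 0x9bf6 (big)
  opcode bits[15:10]=0x26: bl/J
  [9:0] imm=1014 (s10→-10) = #-10
  target = base 0xbe70 + off 0x0c + 2 + imm -10 = 0xbe74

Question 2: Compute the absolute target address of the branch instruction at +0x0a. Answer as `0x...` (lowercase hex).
+0x0a: 98 0a ⇒ word 0x980a (big)
  opcode bits[15:10]=0x26: bl/J
  imm: (w>>0)&0x3ff=0xa → #10
  target = base 0xbe70 + off 0x0a + 2 + imm 10 = 0xbe86

0xbe86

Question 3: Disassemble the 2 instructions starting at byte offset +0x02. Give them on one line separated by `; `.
neg b; cmpi d, #150

[02] 5d 00 → 0x5d00
  op=0x5d00>>10=0x17 ⇒ neg (R)
  rd@[9:8]=0x1 ⇒ b
[04] 57 96 → 0x5796
  op=0x5796>>10=0x15 ⇒ cmpi (RI)
  rd@[9:8]=0x3 ⇒ d
  imm@[7:0]=0x96 ⇒ #150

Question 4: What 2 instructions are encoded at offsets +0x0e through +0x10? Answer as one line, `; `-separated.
band d, d; sbi b, #193

@+0e  big-endian(d7 c0) = 0xd7c0
  opcode bits[15:10]=0x35: band/RR
  rd@[9:8]=0x3 ⇒ d
  rs@[7:6]=0x3 ⇒ d
@+10  big-endian(15 c1) = 0x15c1
  opcode bits[15:10]=0x5: sbi/RI
  rd@[9:8]=0x1 ⇒ b
  imm@[7:0]=0xc1 ⇒ #193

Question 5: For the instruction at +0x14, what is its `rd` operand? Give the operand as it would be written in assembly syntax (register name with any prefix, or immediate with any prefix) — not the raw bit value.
[14] d6 c0 → 0xd6c0
  opcode bits[15:10]=0x35: band/RR
  [9:8] rd=2 = c
  [7:6] rs=3 = d

c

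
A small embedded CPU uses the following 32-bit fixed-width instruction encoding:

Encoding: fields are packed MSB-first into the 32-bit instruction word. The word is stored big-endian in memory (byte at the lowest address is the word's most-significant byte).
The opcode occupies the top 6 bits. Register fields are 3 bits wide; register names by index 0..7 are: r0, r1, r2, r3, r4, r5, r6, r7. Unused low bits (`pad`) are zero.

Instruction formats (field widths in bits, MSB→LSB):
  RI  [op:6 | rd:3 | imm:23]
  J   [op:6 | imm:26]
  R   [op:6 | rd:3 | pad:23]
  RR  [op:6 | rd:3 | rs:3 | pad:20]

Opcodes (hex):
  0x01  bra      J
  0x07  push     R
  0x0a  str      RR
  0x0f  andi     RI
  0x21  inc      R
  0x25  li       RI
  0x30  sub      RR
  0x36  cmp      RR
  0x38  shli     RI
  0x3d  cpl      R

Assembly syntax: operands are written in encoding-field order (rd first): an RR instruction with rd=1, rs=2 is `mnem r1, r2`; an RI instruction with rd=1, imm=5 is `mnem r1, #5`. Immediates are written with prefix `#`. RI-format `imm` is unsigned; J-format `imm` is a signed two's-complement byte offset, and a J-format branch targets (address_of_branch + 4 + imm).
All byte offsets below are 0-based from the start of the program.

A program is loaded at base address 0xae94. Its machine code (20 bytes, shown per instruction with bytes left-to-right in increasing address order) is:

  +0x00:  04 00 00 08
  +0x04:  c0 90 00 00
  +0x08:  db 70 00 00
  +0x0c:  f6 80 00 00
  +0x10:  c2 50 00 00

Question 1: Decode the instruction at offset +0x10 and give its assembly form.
@+10  big-endian(c2 50 00 00) = 0xc2500000
  op=0xc2500000>>26=0x30 ⇒ sub (RR)
  [25:23] rd=4 = r4
  [22:20] rs=5 = r5

sub r4, r5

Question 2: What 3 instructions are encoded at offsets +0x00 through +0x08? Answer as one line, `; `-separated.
bra #8; sub r1, r1; cmp r6, r7

+0x00: 04 00 00 08 ⇒ word 0x04000008 (big)
  top 6b → 0x1 → bra [J]
  [25:0] imm=8 = #8
+0x04: c0 90 00 00 ⇒ word 0xc0900000 (big)
  top 6b → 0x30 → sub [RR]
  [25:23] rd=1 = r1
  [22:20] rs=1 = r1
+0x08: db 70 00 00 ⇒ word 0xdb700000 (big)
  top 6b → 0x36 → cmp [RR]
  [25:23] rd=6 = r6
  [22:20] rs=7 = r7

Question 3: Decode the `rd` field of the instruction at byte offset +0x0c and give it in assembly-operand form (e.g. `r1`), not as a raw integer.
off 0x0c: read f6 80 00 00 as big → 0xf6800000
  top 6b → 0x3d → cpl [R]
  [25:23] rd=5 = r5

r5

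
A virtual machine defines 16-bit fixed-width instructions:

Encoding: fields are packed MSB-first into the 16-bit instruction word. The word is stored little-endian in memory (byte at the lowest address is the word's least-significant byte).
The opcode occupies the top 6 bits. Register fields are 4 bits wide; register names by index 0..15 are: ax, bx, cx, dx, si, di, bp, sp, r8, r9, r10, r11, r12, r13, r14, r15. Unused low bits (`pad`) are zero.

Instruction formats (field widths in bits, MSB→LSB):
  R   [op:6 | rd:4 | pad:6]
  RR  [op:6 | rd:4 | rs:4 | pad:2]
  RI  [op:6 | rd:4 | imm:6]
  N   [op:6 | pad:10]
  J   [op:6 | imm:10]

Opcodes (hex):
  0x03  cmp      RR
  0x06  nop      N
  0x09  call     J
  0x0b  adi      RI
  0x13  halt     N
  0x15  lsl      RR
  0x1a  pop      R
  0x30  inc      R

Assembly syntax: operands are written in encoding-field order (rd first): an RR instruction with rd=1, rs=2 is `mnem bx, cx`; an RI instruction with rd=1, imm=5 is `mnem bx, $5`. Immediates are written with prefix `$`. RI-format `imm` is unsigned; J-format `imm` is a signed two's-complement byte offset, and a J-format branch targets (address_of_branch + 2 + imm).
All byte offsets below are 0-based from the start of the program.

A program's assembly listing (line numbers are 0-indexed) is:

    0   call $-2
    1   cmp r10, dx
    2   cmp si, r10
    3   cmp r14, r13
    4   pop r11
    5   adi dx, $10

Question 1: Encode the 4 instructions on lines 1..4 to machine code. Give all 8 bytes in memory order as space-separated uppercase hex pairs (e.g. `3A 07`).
8C 0E 28 0D B4 0F C0 6A

line 1 (cmp): pack op=0x3:6|rd=10:4|rs=3:4|pad=0:2 = 0x0e8c; little→ 8c 0e
line 2 (cmp): pack op=0x3:6|rd=4:4|rs=10:4|pad=0:2 = 0x0d28; little→ 28 0d
line 3 (cmp): pack op=0x3:6|rd=14:4|rs=13:4|pad=0:2 = 0x0fb4; little→ b4 0f
line 4 (pop): pack op=0x1a:6|rd=11:4|pad=0:6 = 0x6ac0; little→ c0 6a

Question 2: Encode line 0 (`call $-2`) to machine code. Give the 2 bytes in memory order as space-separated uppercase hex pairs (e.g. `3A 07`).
line 0 (call): pack op=0x9:6|imm=-2:10 = 0x27fe; little→ fe 27

FE 27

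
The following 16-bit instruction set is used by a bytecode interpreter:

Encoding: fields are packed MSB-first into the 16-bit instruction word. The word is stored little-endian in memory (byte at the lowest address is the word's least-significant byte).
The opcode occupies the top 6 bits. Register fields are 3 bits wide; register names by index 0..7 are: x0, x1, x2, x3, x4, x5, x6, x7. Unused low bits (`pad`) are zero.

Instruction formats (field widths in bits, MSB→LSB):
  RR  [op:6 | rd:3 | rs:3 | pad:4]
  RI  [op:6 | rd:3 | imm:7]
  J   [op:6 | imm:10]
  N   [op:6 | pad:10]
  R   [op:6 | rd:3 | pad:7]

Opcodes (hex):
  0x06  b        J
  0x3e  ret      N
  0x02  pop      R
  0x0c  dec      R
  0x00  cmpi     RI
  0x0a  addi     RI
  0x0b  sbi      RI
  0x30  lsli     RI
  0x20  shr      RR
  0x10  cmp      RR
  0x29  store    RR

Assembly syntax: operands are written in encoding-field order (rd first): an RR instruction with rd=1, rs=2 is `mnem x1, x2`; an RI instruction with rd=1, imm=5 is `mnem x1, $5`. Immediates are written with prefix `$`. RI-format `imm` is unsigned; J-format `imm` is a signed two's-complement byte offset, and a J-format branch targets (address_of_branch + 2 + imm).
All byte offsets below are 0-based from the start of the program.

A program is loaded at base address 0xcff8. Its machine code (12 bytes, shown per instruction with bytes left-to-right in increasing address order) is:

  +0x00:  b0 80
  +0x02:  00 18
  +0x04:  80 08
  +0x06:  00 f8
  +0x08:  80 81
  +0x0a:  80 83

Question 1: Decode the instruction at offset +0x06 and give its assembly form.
ret

@+06  little-endian(00 f8) = 0xf800
  op=0xf800>>10=0x3e ⇒ ret (N)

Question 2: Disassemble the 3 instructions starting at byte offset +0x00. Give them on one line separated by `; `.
shr x1, x3; b $0; pop x1

[00] b0 80 → 0x80b0
  top 6b → 0x20 → shr [RR]
  [9:7] rd=1 = x1
  [6:4] rs=3 = x3
[02] 00 18 → 0x1800
  top 6b → 0x6 → b [J]
  [9:0] imm=0 = $0
[04] 80 08 → 0x0880
  top 6b → 0x2 → pop [R]
  [9:7] rd=1 = x1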